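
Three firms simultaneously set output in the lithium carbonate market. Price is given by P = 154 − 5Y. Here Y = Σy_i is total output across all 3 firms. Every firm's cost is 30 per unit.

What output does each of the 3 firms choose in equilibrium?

A representative firm's profit is π_i = y_i(154 − 5Y) − 30y_i, with Y = y_i + Σ_{j≠i} y_j.
First-order condition: 124 − 10y_i − 5Σ_{j≠i} y_j = 0.
With identical firms, set every y_j = y: then 124 − 10y − 10y = 0, i.e. y = 124/20 = 6.2.

6.2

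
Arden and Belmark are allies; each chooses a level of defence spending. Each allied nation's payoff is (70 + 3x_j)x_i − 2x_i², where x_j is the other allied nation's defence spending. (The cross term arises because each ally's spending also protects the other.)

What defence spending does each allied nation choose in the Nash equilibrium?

70

Arden's payoff is (70 + 3x_B)x_A − 2x_A².
∂π/∂x_A = 70 + 3x_B − 4x_A = 0, so x_A = 17.5 + 0.75x_B.
By symmetry x_B = x_A; substituting into the reaction function, 0.25x_A = 17.5 and x_A = 70.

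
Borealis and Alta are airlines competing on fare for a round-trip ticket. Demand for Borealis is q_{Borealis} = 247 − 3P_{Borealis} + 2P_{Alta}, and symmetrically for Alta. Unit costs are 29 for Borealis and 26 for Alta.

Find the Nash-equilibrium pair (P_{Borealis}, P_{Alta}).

Borealis's profit: π = (P_{Borealis} − 29)(247 − 3P_{Borealis} + 2P_{Alta}).
∂π/∂P_{Borealis} = 334 − 6P_{Borealis} + 2P_{Alta} = 0 ⇒ P_{Borealis} = 167/3 + (1/3)P_{Alta}.
Similarly P_{Alta} = 325/6 + (1/3)P_{Borealis}.
Plugging P_{Alta} into Borealis's best response: P_{Borealis} = 167/3 + (1/3)(325/6 + (1/3)P_{Borealis}) ⇒ (8/9)P_{Borealis} = 1327/18, so P_{Borealis} = 82.9375.
Then P_{Alta} = 325/6 + (1/3)·82.9375 = 81.8125.

82.9375, 81.8125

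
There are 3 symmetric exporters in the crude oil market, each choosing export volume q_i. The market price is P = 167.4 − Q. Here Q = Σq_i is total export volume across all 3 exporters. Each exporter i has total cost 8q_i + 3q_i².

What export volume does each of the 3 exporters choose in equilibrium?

15.94

A representative exporter's profit is π_i = q_i(167.4 − Q) − 8q_i − 3q_i², with Q = q_i + Σ_{j≠i} q_j.
First-order condition: 159.4 − 8q_i − Σ_{j≠i} q_j = 0.
In a symmetric equilibrium every exporter chooses the same q, so Σ_{j≠i} q_j = 2q. The condition becomes 159.4 − 10q = 0, giving q = 159.4/10 = 15.94.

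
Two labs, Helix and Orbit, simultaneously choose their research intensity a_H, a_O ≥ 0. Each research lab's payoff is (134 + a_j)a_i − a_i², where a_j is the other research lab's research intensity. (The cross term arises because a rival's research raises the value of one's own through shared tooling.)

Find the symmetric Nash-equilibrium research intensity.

134

Helix's payoff is (134 + a_O)a_H − a_H².
∂π/∂a_H = 134 + a_O − 2a_H = 0, so a_H = 67 + 0.5a_O.
By symmetry a_O = a_H; substituting into the reaction function, 0.5a_H = 67 and a_H = 134.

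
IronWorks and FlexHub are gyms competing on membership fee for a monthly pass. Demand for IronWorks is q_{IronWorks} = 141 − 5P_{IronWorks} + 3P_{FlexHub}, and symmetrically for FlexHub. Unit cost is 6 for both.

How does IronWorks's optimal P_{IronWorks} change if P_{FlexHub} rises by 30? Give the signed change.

9

IronWorks's profit: π = (P_{IronWorks} − 6)(141 − 5P_{IronWorks} + 3P_{FlexHub}).
∂π/∂P_{IronWorks} = 171 − 10P_{IronWorks} + 3P_{FlexHub} = 0 ⇒ P_{IronWorks} = 17.1 + 0.3P_{FlexHub}.
The reaction-function slope is 0.3, so a 30-unit rise in P_{FlexHub} moves P_{IronWorks} by 0.3 × 30 = 9. IronWorks's best response rises — the actions are strategic complements.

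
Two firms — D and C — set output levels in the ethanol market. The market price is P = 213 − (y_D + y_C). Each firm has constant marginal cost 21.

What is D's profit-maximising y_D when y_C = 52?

Firm D's profit: π = y_D(213 − (y_D + y_C)) − 21y_D.
∂π/∂y_D = 192 − 2y_D − y_C = 0, so y_D = 96 − 0.5y_C.
At y_C = 52: y_D = 96 − 0.5·52 = 70.

70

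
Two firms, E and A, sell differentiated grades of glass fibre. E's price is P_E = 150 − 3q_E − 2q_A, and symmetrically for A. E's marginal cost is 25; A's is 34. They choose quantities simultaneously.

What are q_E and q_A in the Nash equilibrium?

16.1875, 13.9375

Firm E's profit: π = q_E(150 − 3q_E − 2q_A) − 25q_E.
∂π/∂q_E = 125 − 6q_E − 2q_A = 0 ⇒ q_E = 125/6 − (1/3)q_A.
Similarly q_A = 58/3 − (1/3)q_E.
Plugging q_A into E's best response: q_E = 125/6 − (1/3)(58/3 − (1/3)q_E) ⇒ (8/9)q_E = 259/18, so q_E = 16.1875.
Then q_A = 58/3 − (1/3)·16.1875 = 13.9375.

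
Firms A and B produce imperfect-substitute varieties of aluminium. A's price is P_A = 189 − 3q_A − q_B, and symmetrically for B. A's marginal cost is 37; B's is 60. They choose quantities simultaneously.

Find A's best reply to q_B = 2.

Firm A's profit: π = q_A(189 − 3q_A − q_B) − 37q_A.
∂π/∂q_A = 152 − 6q_A − q_B = 0 ⇒ q_A = 76/3 − (1/6)q_B.
At q_B = 2: q_A = 76/3 − (1/6)·2 = 25.

25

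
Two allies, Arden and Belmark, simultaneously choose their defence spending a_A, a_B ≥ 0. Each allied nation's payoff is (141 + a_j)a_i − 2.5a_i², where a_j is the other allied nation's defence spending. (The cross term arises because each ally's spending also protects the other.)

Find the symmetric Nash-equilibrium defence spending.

35.25

Arden's payoff is (141 + a_B)a_A − 2.5a_A².
∂π/∂a_A = 141 + a_B − 5a_A = 0, so a_A = 28.2 + 0.2a_B.
The game is symmetric, so in equilibrium a_B = a_A: the reaction function gives 0.8a_A = 28.2, hence a_A = 35.25.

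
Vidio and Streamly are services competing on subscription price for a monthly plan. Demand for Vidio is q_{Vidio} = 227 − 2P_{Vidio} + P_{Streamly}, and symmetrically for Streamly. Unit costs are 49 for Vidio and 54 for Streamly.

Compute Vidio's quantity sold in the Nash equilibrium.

120

Vidio's profit: π = (P_{Vidio} − 49)(227 − 2P_{Vidio} + P_{Streamly}).
∂π/∂P_{Vidio} = 325 − 4P_{Vidio} + P_{Streamly} = 0 ⇒ P_{Vidio} = 81.25 + 0.25P_{Streamly}.
Similarly P_{Streamly} = 83.75 + 0.25P_{Vidio}.
Solving the two reaction functions simultaneously: (1 − (0.25)(0.25))P_{Vidio} = 81.25 + 0.25·83.75, so 0.9375P_{Vidio} = 102.1875 and P_{Vidio} = 109.
Then P_{Streamly} = 83.75 + 0.25·109 = 111.
q_{Vidio} = 227 − 2·109 + 111 = 120.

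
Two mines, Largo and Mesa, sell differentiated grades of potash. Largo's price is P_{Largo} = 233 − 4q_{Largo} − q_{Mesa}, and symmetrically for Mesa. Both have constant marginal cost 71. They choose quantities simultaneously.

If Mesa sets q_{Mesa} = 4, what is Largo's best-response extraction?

19.75

Mine Largo's profit: π = q_{Largo}(233 − 4q_{Largo} − q_{Mesa}) − 71q_{Largo}.
∂π/∂q_{Largo} = 162 − 8q_{Largo} − q_{Mesa} = 0 ⇒ q_{Largo} = 20.25 − 0.125q_{Mesa}.
At q_{Mesa} = 4: q_{Largo} = 20.25 − 0.125·4 = 19.75.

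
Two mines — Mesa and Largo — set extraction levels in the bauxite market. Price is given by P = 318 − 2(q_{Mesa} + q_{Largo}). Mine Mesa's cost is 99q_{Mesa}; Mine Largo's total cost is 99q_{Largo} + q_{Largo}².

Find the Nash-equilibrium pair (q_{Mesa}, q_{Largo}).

Mine Mesa's profit: π = q_{Mesa}(318 − 2(q_{Mesa} + q_{Largo})) − 99q_{Mesa}.
∂π/∂q_{Mesa} = 219 − 4q_{Mesa} − 2q_{Largo} = 0, so q_{Mesa} = 54.75 − 0.5q_{Largo}.
For Largo: ∂π/∂q_{Largo} = 219 − 6q_{Largo} − 2q_{Mesa} = 0 ⇒ q_{Largo} = 36.5 − (1/3)q_{Mesa}.
Plugging q_{Largo} into Mesa's best response: q_{Mesa} = 54.75 − 0.5(36.5 − (1/3)q_{Mesa}) ⇒ (5/6)q_{Mesa} = 36.5, so q_{Mesa} = 43.8.
Then q_{Largo} = 36.5 − (1/3)·43.8 = 21.9.

43.8, 21.9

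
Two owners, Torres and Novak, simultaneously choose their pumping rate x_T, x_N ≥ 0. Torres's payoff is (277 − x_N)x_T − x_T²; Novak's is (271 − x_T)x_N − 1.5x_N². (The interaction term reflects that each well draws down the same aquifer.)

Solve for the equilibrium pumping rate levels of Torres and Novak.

Expanding Torres's payoff: 277x_T − x_Nx_T − x_T².
∂π/∂x_T = 277 − x_N − 2x_T = 0, so x_T = 138.5 − 0.5x_N.
Likewise for Novak: x_N = 271/3 − (1/3)x_T.
Substituting the second reaction function into the first: x_T = 138.5 − 0.5(271/3 − (1/3)x_T), which gives (5/6)x_T = 280/3 ⇒ x_T = 112.
Then x_N = 271/3 − (1/3)·112 = 53.

112, 53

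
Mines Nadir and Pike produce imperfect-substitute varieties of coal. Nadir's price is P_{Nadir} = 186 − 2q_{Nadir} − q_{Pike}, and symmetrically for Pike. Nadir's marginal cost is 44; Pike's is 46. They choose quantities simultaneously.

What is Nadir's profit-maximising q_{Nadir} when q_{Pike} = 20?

Mine Nadir's profit: π = q_{Nadir}(186 − 2q_{Nadir} − q_{Pike}) − 44q_{Nadir}.
∂π/∂q_{Nadir} = 142 − 4q_{Nadir} − q_{Pike} = 0 ⇒ q_{Nadir} = 35.5 − 0.25q_{Pike}.
At q_{Pike} = 20: q_{Nadir} = 35.5 − 0.25·20 = 30.5.

30.5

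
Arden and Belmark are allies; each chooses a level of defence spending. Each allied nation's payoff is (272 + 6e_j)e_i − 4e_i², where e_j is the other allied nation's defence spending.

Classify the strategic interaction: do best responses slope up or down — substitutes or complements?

Arden's payoff is (272 + 6e_B)e_A − 4e_A².
∂π/∂e_A = 272 + 6e_B − 8e_A = 0, so e_A = 34 + 0.75e_B.
The best-response slope de_A/de_B = 0.75 > 0: the reaction function is upward-sloping, so the choices are strategic complements.

strategic complements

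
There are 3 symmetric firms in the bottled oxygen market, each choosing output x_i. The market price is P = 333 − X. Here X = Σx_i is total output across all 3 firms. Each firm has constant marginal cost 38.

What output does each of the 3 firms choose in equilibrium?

73.75

A representative firm's profit is π_i = x_i(333 − X) − 38x_i, with X = x_i + Σ_{j≠i} x_j.
First-order condition: 295 − 2x_i − Σ_{j≠i} x_j = 0.
Imposing symmetry (x_j = x for all j) turns Σ_{j≠i} x_j into 2x, so 295 = 4x and x = 73.75.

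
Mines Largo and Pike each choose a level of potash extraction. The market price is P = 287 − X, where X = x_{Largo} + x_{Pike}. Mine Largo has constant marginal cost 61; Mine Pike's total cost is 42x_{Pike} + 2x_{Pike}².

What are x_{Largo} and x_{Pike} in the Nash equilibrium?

101, 24

Mine Largo's profit: π = x_{Largo}(287 − (x_{Largo} + x_{Pike})) − 61x_{Largo}.
∂π/∂x_{Largo} = 226 − 2x_{Largo} − x_{Pike} = 0, so x_{Largo} = 113 − 0.5x_{Pike}.
For Pike: ∂π/∂x_{Pike} = 245 − 6x_{Pike} − x_{Largo} = 0 ⇒ x_{Pike} = 245/6 − (1/6)x_{Largo}.
Solving the two reaction functions simultaneously: (1 − (−0.5)(−1/6))x_{Largo} = 113 − 0.5·(245/6), so (11/12)x_{Largo} = 1111/12 and x_{Largo} = 101.
Then x_{Pike} = 245/6 − (1/6)·101 = 24.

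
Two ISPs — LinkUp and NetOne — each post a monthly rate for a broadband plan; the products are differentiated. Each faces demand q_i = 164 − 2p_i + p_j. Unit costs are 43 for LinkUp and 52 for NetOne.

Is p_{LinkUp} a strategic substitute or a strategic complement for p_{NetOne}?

strategic complements

LinkUp's profit: π = (p_{LinkUp} − 43)(164 − 2p_{LinkUp} + p_{NetOne}).
∂π/∂p_{LinkUp} = 250 − 4p_{LinkUp} + p_{NetOne} = 0 ⇒ p_{LinkUp} = 62.5 + 0.25p_{NetOne}.
The best-response slope dp_{LinkUp}/dp_{NetOne} = 0.25 > 0: the reaction function is upward-sloping, so the choices are strategic complements.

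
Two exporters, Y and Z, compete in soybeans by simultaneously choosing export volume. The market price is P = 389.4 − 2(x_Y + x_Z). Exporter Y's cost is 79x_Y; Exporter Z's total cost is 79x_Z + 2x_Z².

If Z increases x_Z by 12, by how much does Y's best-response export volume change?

Exporter Y's profit: π = x_Y(389.4 − 2(x_Y + x_Z)) − 79x_Y.
∂π/∂x_Y = 310.4 − 4x_Y − 2x_Z = 0, so x_Y = 77.6 − 0.5x_Z.
The reaction-function slope is −0.5, so a 12-unit rise in x_Z moves x_Y by −0.5 × 12 = −6. Y's best response falls — the actions are strategic substitutes.

-6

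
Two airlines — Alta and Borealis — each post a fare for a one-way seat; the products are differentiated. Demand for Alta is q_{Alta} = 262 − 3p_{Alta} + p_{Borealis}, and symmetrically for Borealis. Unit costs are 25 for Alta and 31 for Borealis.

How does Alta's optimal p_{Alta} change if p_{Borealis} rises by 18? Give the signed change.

Alta's profit: π = (p_{Alta} − 25)(262 − 3p_{Alta} + p_{Borealis}).
∂π/∂p_{Alta} = 337 − 6p_{Alta} + p_{Borealis} = 0 ⇒ p_{Alta} = 337/6 + (1/6)p_{Borealis}.
The reaction-function slope is 1/6, so an 18-unit rise in p_{Borealis} moves p_{Alta} by 1/6 × 18 = 3. Alta's best response rises — the actions are strategic complements.

3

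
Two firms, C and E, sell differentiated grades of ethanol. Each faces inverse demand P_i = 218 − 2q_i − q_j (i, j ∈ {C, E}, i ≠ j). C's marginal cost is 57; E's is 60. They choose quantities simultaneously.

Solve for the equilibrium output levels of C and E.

32.4, 31.4

Firm C's profit: π = q_C(218 − 2q_C − q_E) − 57q_C.
∂π/∂q_C = 161 − 4q_C − q_E = 0 ⇒ q_C = 40.25 − 0.25q_E.
Similarly q_E = 39.5 − 0.25q_C.
Substituting the second reaction function into the first: q_C = 40.25 − 0.25(39.5 − 0.25q_C), which gives 0.9375q_C = 30.375 ⇒ q_C = 32.4.
Then q_E = 39.5 − 0.25·32.4 = 31.4.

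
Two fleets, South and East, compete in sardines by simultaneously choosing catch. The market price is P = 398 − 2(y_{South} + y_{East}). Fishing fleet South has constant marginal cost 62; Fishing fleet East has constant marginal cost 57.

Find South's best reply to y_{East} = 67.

50.5

Fishing fleet South's profit: π = y_{South}(398 − 2(y_{South} + y_{East})) − 62y_{South}.
∂π/∂y_{South} = 336 − 4y_{South} − 2y_{East} = 0, so y_{South} = 84 − 0.5y_{East}.
At y_{East} = 67: y_{South} = 84 − 0.5·67 = 50.5.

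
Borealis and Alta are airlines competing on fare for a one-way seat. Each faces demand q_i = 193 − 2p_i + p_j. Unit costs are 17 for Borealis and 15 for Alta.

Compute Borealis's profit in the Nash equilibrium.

Borealis's profit: π = (p_{Borealis} − 17)(193 − 2p_{Borealis} + p_{Alta}).
∂π/∂p_{Borealis} = 227 − 4p_{Borealis} + p_{Alta} = 0 ⇒ p_{Borealis} = 56.75 + 0.25p_{Alta}.
Similarly p_{Alta} = 55.75 + 0.25p_{Borealis}.
Substituting the second reaction function into the first: p_{Borealis} = 56.75 + 0.25(55.75 + 0.25p_{Borealis}), which gives 0.9375p_{Borealis} = 70.6875 ⇒ p_{Borealis} = 75.4.
Then p_{Alta} = 55.75 + 0.25·75.4 = 74.6.
q_{Borealis} = 193 − 2·75.4 + 74.6 = 116.8.
Profit = (75.4 − 17)·116.8 = 6821.12.

6821.12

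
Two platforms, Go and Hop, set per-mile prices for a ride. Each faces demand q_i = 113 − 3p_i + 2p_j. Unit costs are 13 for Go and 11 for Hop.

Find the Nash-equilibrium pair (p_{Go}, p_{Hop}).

Go's profit: π = (p_{Go} − 13)(113 − 3p_{Go} + 2p_{Hop}).
∂π/∂p_{Go} = 152 − 6p_{Go} + 2p_{Hop} = 0 ⇒ p_{Go} = 76/3 + (1/3)p_{Hop}.
Similarly p_{Hop} = 73/3 + (1/3)p_{Go}.
Solving the two reaction functions simultaneously: (1 − (1/3)(1/3))p_{Go} = 76/3 + (1/3)·(73/3), so (8/9)p_{Go} = 301/9 and p_{Go} = 37.625.
Then p_{Hop} = 73/3 + (1/3)·37.625 = 36.875.

37.625, 36.875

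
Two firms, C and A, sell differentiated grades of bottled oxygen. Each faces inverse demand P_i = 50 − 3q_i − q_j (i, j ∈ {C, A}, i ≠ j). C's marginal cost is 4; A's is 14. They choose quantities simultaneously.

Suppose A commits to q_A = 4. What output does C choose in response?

7

Firm C's profit: π = q_C(50 − 3q_C − q_A) − 4q_C.
∂π/∂q_C = 46 − 6q_C − q_A = 0 ⇒ q_C = 23/3 − (1/6)q_A.
At q_A = 4: q_C = 23/3 − (1/6)·4 = 7.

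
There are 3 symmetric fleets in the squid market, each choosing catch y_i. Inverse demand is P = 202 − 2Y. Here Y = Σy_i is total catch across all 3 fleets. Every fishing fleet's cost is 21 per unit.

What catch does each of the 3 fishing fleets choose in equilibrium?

A representative fishing fleet's profit is π_i = y_i(202 − 2Y) − 21y_i, with Y = y_i + Σ_{j≠i} y_j.
First-order condition: 181 − 4y_i − 2Σ_{j≠i} y_j = 0.
Imposing symmetry (y_j = y for all j) turns Σ_{j≠i} y_j into 2y, so 181 = 8y and y = 22.625.

22.625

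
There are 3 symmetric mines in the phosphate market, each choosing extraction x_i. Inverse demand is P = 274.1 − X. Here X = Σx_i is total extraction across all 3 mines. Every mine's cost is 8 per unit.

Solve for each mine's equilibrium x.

A representative mine's profit is π_i = x_i(274.1 − X) − 8x_i, with X = x_i + Σ_{j≠i} x_j.
First-order condition: 266.1 − 2x_i − Σ_{j≠i} x_j = 0.
In a symmetric equilibrium every mine chooses the same x, so Σ_{j≠i} x_j = 2x. The condition becomes 266.1 − 4x = 0, giving x = 266.1/4 = 66.525.

66.525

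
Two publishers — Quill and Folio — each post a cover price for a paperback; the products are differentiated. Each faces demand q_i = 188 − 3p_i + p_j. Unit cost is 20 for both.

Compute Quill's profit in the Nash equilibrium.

Quill's profit: π = (p_{Quill} − 20)(188 − 3p_{Quill} + p_{Folio}).
∂π/∂p_{Quill} = 248 − 6p_{Quill} + p_{Folio} = 0 ⇒ p_{Quill} = 124/3 + (1/6)p_{Folio}.
By symmetry p_{Folio} = p_{Quill}; substituting into the reaction function, (5/6)p_{Quill} = 124/3 and p_{Quill} = 49.6.
q_{Quill} = 188 − 3·49.6 + 49.6 = 88.8.
Profit = (49.6 − 20)·88.8 = 2628.48.

2628.48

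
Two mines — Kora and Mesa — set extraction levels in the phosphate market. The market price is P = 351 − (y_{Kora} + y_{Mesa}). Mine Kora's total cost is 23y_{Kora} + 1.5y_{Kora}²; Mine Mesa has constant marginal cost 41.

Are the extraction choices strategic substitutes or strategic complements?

strategic substitutes

Mine Kora's profit: π = y_{Kora}(351 − (y_{Kora} + y_{Mesa})) − 23y_{Kora} − 1.5y_{Kora}².
∂π/∂y_{Kora} = 328 − 5y_{Kora} − y_{Mesa} = 0, so y_{Kora} = 65.6 − 0.2y_{Mesa}.
The best-response slope dy_{Kora}/dy_{Mesa} = −0.2 < 0: the reaction function is downward-sloping, so the choices are strategic substitutes.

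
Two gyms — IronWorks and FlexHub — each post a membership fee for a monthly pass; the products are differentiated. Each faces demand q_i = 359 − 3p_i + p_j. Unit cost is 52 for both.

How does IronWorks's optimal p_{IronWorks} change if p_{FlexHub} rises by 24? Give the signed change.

4

IronWorks's profit: π = (p_{IronWorks} − 52)(359 − 3p_{IronWorks} + p_{FlexHub}).
∂π/∂p_{IronWorks} = 515 − 6p_{IronWorks} + p_{FlexHub} = 0 ⇒ p_{IronWorks} = 515/6 + (1/6)p_{FlexHub}.
The reaction-function slope is 1/6, so a 24-unit rise in p_{FlexHub} moves p_{IronWorks} by 1/6 × 24 = 4. IronWorks's best response rises — the actions are strategic complements.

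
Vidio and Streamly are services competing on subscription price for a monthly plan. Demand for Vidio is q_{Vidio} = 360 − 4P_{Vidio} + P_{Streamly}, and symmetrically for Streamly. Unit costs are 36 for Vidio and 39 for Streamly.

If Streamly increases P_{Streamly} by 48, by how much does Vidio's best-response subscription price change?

6

Vidio's profit: π = (P_{Vidio} − 36)(360 − 4P_{Vidio} + P_{Streamly}).
∂π/∂P_{Vidio} = 504 − 8P_{Vidio} + P_{Streamly} = 0 ⇒ P_{Vidio} = 63 + 0.125P_{Streamly}.
The reaction-function slope is 0.125, so a 48-unit rise in P_{Streamly} moves P_{Vidio} by 0.125 × 48 = 6. Vidio's best response rises — the actions are strategic complements.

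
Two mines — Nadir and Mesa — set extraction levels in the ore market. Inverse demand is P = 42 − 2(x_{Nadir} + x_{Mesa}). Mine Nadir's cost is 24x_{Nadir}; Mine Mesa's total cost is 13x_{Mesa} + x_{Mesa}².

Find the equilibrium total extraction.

Mine Nadir's profit: π = x_{Nadir}(42 − 2(x_{Nadir} + x_{Mesa})) − 24x_{Nadir}.
∂π/∂x_{Nadir} = 18 − 4x_{Nadir} − 2x_{Mesa} = 0, so x_{Nadir} = 4.5 − 0.5x_{Mesa}.
For Mesa: ∂π/∂x_{Mesa} = 29 − 6x_{Mesa} − 2x_{Nadir} = 0 ⇒ x_{Mesa} = 29/6 − (1/3)x_{Nadir}.
Substituting the second reaction function into the first: x_{Nadir} = 4.5 − 0.5(29/6 − (1/3)x_{Nadir}), which gives (5/6)x_{Nadir} = 25/12 ⇒ x_{Nadir} = 2.5.
Then x_{Mesa} = 29/6 − (1/3)·2.5 = 4.
Total extraction: 2.5 + 4 = 6.5.

6.5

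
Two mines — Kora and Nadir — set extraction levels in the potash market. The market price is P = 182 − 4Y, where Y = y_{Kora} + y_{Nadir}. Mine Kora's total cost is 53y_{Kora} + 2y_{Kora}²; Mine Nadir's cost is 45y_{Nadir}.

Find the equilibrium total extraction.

Mine Kora's profit: π = y_{Kora}(182 − 4(y_{Kora} + y_{Nadir})) − 53y_{Kora} − 2y_{Kora}².
∂π/∂y_{Kora} = 129 − 12y_{Kora} − 4y_{Nadir} = 0, so y_{Kora} = 10.75 − (1/3)y_{Nadir}.
For Nadir: ∂π/∂y_{Nadir} = 137 − 8y_{Nadir} − 4y_{Kora} = 0 ⇒ y_{Nadir} = 17.125 − 0.5y_{Kora}.
Solving the two reaction functions simultaneously: (1 − (−1/3)(−0.5))y_{Kora} = 10.75 − (1/3)·17.125, so (5/6)y_{Kora} = 121/24 and y_{Kora} = 6.05.
Then y_{Nadir} = 17.125 − 0.5·6.05 = 14.1.
Total extraction: 6.05 + 14.1 = 20.15.

20.15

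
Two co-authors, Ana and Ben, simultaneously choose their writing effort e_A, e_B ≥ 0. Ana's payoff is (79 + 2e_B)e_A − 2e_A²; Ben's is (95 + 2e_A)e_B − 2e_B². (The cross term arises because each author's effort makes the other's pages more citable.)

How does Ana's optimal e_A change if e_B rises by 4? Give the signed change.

2

Expanding Ana's payoff: 79e_A + 2e_Be_A − 2e_A².
∂π/∂e_A = 79 + 2e_B − 4e_A = 0, so e_A = 19.75 + 0.5e_B.
The reaction-function slope is 0.5, so a 4-unit rise in e_B moves e_A by 0.5 × 4 = 2. Ana's best response rises — the actions are strategic complements.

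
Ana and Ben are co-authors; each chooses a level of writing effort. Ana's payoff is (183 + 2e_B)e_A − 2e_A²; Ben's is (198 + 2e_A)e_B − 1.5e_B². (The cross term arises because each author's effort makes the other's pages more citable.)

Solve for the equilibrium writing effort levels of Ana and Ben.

Expanding Ana's payoff: 183e_A + 2e_Be_A − 2e_A².
∂π/∂e_A = 183 + 2e_B − 4e_A = 0, so e_A = 45.75 + 0.5e_B.
Likewise for Ben: e_B = 66 + (2/3)e_A.
Solving the two reaction functions simultaneously: (1 − (0.5)(2/3))e_A = 45.75 + 0.5·66, so (2/3)e_A = 78.75 and e_A = 118.125.
Then e_B = 66 + (2/3)·118.125 = 144.75.

118.125, 144.75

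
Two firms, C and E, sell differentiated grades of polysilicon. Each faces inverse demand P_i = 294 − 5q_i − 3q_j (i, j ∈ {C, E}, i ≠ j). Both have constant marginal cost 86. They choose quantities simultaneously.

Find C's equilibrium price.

166

Firm C's profit: π = q_C(294 − 5q_C − 3q_E) − 86q_C.
∂π/∂q_C = 208 − 10q_C − 3q_E = 0 ⇒ q_C = 20.8 − 0.3q_E.
Setting q_C = q_E in the reaction function: q_C = 20.8 − 0.3q_C, so q_C = 20.8 / 1.3 = 16.
P_C = 294 − 5·16 − 3·16 = 166.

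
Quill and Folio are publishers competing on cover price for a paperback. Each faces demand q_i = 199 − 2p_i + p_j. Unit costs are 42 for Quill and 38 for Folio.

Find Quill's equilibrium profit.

Quill's profit: π = (p_{Quill} − 42)(199 − 2p_{Quill} + p_{Folio}).
∂π/∂p_{Quill} = 283 − 4p_{Quill} + p_{Folio} = 0 ⇒ p_{Quill} = 70.75 + 0.25p_{Folio}.
Similarly p_{Folio} = 68.75 + 0.25p_{Quill}.
Solving the two reaction functions simultaneously: (1 − (0.25)(0.25))p_{Quill} = 70.75 + 0.25·68.75, so 0.9375p_{Quill} = 87.9375 and p_{Quill} = 93.8.
Then p_{Folio} = 68.75 + 0.25·93.8 = 92.2.
q_{Quill} = 199 − 2·93.8 + 92.2 = 103.6.
Profit = (93.8 − 42)·103.6 = 5366.48.

5366.48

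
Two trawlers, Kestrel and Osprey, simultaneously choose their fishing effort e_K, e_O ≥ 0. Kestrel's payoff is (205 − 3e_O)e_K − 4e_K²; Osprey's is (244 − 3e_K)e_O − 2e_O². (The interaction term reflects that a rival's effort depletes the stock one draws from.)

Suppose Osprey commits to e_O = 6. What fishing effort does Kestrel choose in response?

23.375

Expanding Kestrel's payoff: 205e_K − 3e_Oe_K − 4e_K².
∂π/∂e_K = 205 − 3e_O − 8e_K = 0, so e_K = 25.625 − 0.375e_O.
At e_O = 6: e_K = 25.625 − 0.375·6 = 23.375.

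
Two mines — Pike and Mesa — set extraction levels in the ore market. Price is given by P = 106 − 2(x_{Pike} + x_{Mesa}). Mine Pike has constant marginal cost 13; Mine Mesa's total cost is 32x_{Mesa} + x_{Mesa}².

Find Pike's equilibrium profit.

840.5

Mine Pike's profit: π = x_{Pike}(106 − 2(x_{Pike} + x_{Mesa})) − 13x_{Pike}.
∂π/∂x_{Pike} = 93 − 4x_{Pike} − 2x_{Mesa} = 0, so x_{Pike} = 23.25 − 0.5x_{Mesa}.
For Mesa: ∂π/∂x_{Mesa} = 74 − 6x_{Mesa} − 2x_{Pike} = 0 ⇒ x_{Mesa} = 37/3 − (1/3)x_{Pike}.
Solving the two reaction functions simultaneously: (1 − (−0.5)(−1/3))x_{Pike} = 23.25 − 0.5·(37/3), so (5/6)x_{Pike} = 205/12 and x_{Pike} = 20.5.
Then x_{Mesa} = 37/3 − (1/3)·20.5 = 5.5.
Price P = 106 − 2·26 = 54.
Pike's profit: (54 − 13)·20.5 = 840.5.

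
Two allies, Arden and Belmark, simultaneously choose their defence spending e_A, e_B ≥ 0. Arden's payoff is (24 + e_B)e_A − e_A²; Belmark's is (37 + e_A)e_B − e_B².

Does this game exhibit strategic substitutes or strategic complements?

strategic complements

Expanding Arden's payoff: 24e_A + e_Be_A − e_A².
∂π/∂e_A = 24 + e_B − 2e_A = 0, so e_A = 12 + 0.5e_B.
The best-response slope de_A/de_B = 0.5 > 0: the reaction function is upward-sloping, so the choices are strategic complements.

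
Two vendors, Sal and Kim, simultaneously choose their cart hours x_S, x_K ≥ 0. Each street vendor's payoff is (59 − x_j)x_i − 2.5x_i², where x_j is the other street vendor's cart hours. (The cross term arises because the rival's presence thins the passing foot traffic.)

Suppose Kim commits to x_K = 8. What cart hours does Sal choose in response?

Sal's payoff is (59 − x_K)x_S − 2.5x_S².
∂π/∂x_S = 59 − x_K − 5x_S = 0, so x_S = 11.8 − 0.2x_K.
At x_K = 8: x_S = 11.8 − 0.2·8 = 10.2.

10.2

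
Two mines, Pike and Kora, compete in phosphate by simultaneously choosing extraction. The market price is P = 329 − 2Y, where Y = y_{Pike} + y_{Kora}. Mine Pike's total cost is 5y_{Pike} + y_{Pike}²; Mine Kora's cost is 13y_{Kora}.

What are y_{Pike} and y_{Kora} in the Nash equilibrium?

Mine Pike's profit: π = y_{Pike}(329 − 2(y_{Pike} + y_{Kora})) − 5y_{Pike} − y_{Pike}².
∂π/∂y_{Pike} = 324 − 6y_{Pike} − 2y_{Kora} = 0, so y_{Pike} = 54 − (1/3)y_{Kora}.
For Kora: ∂π/∂y_{Kora} = 316 − 4y_{Kora} − 2y_{Pike} = 0 ⇒ y_{Kora} = 79 − 0.5y_{Pike}.
Plugging y_{Kora} into Pike's best response: y_{Pike} = 54 − (1/3)(79 − 0.5y_{Pike}) ⇒ (5/6)y_{Pike} = 83/3, so y_{Pike} = 33.2.
Then y_{Kora} = 79 − 0.5·33.2 = 62.4.

33.2, 62.4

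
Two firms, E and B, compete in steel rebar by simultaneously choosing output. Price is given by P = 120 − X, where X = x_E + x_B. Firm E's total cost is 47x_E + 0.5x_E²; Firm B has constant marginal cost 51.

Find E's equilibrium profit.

Firm E's profit: π = x_E(120 − (x_E + x_B)) − 47x_E − 0.5x_E².
∂π/∂x_E = 73 − 3x_E − x_B = 0, so x_E = 73/3 − (1/3)x_B.
For B: ∂π/∂x_B = 69 − 2x_B − x_E = 0 ⇒ x_B = 34.5 − 0.5x_E.
Solving the two reaction functions simultaneously: (1 − (−1/3)(−0.5))x_E = 73/3 − (1/3)·34.5, so (5/6)x_E = 77/6 and x_E = 15.4.
Then x_B = 34.5 − 0.5·15.4 = 26.8.
Price P = 120 − 42.2 = 77.8.
E's profit: (77.8 − 47)·15.4 − 0.5(15.4)² = 355.74.

355.74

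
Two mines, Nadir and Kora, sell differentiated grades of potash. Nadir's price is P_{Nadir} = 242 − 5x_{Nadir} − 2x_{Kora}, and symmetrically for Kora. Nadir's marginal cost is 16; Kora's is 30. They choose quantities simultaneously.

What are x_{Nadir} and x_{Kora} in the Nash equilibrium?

19.125, 17.375

Mine Nadir's profit: π = x_{Nadir}(242 − 5x_{Nadir} − 2x_{Kora}) − 16x_{Nadir}.
∂π/∂x_{Nadir} = 226 − 10x_{Nadir} − 2x_{Kora} = 0 ⇒ x_{Nadir} = 22.6 − 0.2x_{Kora}.
Similarly x_{Kora} = 21.2 − 0.2x_{Nadir}.
Substituting the second reaction function into the first: x_{Nadir} = 22.6 − 0.2(21.2 − 0.2x_{Nadir}), which gives 0.96x_{Nadir} = 18.36 ⇒ x_{Nadir} = 19.125.
Then x_{Kora} = 21.2 − 0.2·19.125 = 17.375.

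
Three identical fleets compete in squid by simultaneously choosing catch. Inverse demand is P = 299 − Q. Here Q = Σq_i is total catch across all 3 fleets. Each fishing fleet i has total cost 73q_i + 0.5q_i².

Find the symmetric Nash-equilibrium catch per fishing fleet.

45.2

A representative fishing fleet's profit is π_i = q_i(299 − Q) − 73q_i − 0.5q_i², with Q = q_i + Σ_{j≠i} q_j.
First-order condition: 226 − 3q_i − Σ_{j≠i} q_j = 0.
With identical fishing fleets, set every q_j = q: then 226 − 3q − 2q = 0, i.e. q = 226/5 = 45.2.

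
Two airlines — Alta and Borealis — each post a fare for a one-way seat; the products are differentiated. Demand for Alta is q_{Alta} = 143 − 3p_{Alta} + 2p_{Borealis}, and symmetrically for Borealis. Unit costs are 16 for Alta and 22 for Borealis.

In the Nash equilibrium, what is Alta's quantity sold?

Alta's profit: π = (p_{Alta} − 16)(143 − 3p_{Alta} + 2p_{Borealis}).
∂π/∂p_{Alta} = 191 − 6p_{Alta} + 2p_{Borealis} = 0 ⇒ p_{Alta} = 191/6 + (1/3)p_{Borealis}.
Similarly p_{Borealis} = 209/6 + (1/3)p_{Alta}.
Substituting the second reaction function into the first: p_{Alta} = 191/6 + (1/3)(209/6 + (1/3)p_{Alta}), which gives (8/9)p_{Alta} = 391/9 ⇒ p_{Alta} = 48.875.
Then p_{Borealis} = 209/6 + (1/3)·48.875 = 51.125.
q_{Alta} = 143 − 3·48.875 + 2·51.125 = 98.625.

98.625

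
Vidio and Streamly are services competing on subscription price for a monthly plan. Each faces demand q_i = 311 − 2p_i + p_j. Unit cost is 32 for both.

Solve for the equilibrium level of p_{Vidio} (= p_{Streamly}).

125

Vidio's profit: π = (p_{Vidio} − 32)(311 − 2p_{Vidio} + p_{Streamly}).
∂π/∂p_{Vidio} = 375 − 4p_{Vidio} + p_{Streamly} = 0 ⇒ p_{Vidio} = 93.75 + 0.25p_{Streamly}.
By symmetry p_{Streamly} = p_{Vidio}; substituting into the reaction function, 0.75p_{Vidio} = 93.75 and p_{Vidio} = 125.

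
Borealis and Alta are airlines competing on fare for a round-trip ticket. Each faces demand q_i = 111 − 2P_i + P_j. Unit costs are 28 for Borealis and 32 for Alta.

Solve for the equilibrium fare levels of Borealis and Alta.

Borealis's profit: π = (P_{Borealis} − 28)(111 − 2P_{Borealis} + P_{Alta}).
∂π/∂P_{Borealis} = 167 − 4P_{Borealis} + P_{Alta} = 0 ⇒ P_{Borealis} = 41.75 + 0.25P_{Alta}.
Similarly P_{Alta} = 43.75 + 0.25P_{Borealis}.
Solving the two reaction functions simultaneously: (1 − (0.25)(0.25))P_{Borealis} = 41.75 + 0.25·43.75, so 0.9375P_{Borealis} = 52.6875 and P_{Borealis} = 56.2.
Then P_{Alta} = 43.75 + 0.25·56.2 = 57.8.

56.2, 57.8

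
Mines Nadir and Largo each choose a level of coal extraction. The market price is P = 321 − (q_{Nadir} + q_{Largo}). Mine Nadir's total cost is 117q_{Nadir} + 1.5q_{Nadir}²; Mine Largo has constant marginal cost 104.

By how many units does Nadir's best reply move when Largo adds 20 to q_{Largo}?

Mine Nadir's profit: π = q_{Nadir}(321 − (q_{Nadir} + q_{Largo})) − 117q_{Nadir} − 1.5q_{Nadir}².
∂π/∂q_{Nadir} = 204 − 5q_{Nadir} − q_{Largo} = 0, so q_{Nadir} = 40.8 − 0.2q_{Largo}.
The reaction-function slope is −0.2, so a 20-unit rise in q_{Largo} moves q_{Nadir} by −0.2 × 20 = −4. Nadir's best response falls — the actions are strategic substitutes.

-4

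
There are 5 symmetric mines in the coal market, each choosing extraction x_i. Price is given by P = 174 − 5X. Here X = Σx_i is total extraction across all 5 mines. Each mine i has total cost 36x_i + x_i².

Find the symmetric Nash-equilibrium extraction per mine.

A representative mine's profit is π_i = x_i(174 − 5X) − 36x_i − x_i², with X = x_i + Σ_{j≠i} x_j.
First-order condition: 138 − 12x_i − 5Σ_{j≠i} x_j = 0.
Imposing symmetry (x_j = x for all j) turns Σ_{j≠i} x_j into 4x, so 138 = 32x and x = 4.3125.

4.3125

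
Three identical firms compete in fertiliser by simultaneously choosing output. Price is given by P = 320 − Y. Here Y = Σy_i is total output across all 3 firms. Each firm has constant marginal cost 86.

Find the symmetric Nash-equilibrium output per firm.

A representative firm's profit is π_i = y_i(320 − Y) − 86y_i, with Y = y_i + Σ_{j≠i} y_j.
First-order condition: 234 − 2y_i − Σ_{j≠i} y_j = 0.
In a symmetric equilibrium every firm chooses the same y, so Σ_{j≠i} y_j = 2y. The condition becomes 234 − 4y = 0, giving y = 234/4 = 58.5.

58.5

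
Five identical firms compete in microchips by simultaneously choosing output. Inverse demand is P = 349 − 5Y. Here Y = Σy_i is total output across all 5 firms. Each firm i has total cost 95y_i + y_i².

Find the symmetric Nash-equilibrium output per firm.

A representative firm's profit is π_i = y_i(349 − 5Y) − 95y_i − y_i², with Y = y_i + Σ_{j≠i} y_j.
First-order condition: 254 − 12y_i − 5Σ_{j≠i} y_j = 0.
Imposing symmetry (y_j = y for all j) turns Σ_{j≠i} y_j into 4y, so 254 = 32y and y = 7.9375.

7.9375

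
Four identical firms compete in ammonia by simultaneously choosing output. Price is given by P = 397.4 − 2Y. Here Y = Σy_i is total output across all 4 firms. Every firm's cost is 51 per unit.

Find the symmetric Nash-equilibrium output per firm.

34.64

A representative firm's profit is π_i = y_i(397.4 − 2Y) − 51y_i, with Y = y_i + Σ_{j≠i} y_j.
First-order condition: 346.4 − 4y_i − 2Σ_{j≠i} y_j = 0.
With identical firms, set every y_j = y: then 346.4 − 4y − 6y = 0, i.e. y = 346.4/10 = 34.64.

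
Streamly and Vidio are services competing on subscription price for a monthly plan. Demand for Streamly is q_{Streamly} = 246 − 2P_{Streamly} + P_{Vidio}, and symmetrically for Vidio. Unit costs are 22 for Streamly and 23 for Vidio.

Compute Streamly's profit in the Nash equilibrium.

Streamly's profit: π = (P_{Streamly} − 22)(246 − 2P_{Streamly} + P_{Vidio}).
∂π/∂P_{Streamly} = 290 − 4P_{Streamly} + P_{Vidio} = 0 ⇒ P_{Streamly} = 72.5 + 0.25P_{Vidio}.
Similarly P_{Vidio} = 73 + 0.25P_{Streamly}.
Plugging P_{Vidio} into Streamly's best response: P_{Streamly} = 72.5 + 0.25(73 + 0.25P_{Streamly}) ⇒ 0.9375P_{Streamly} = 90.75, so P_{Streamly} = 96.8.
Then P_{Vidio} = 73 + 0.25·96.8 = 97.2.
q_{Streamly} = 246 − 2·96.8 + 97.2 = 149.6.
Profit = (96.8 − 22)·149.6 = 11190.08.

11190.08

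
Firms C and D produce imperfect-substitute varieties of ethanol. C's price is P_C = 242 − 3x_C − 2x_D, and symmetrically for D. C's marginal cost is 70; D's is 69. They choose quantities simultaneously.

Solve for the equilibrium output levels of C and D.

21.4375, 21.6875

Firm C's profit: π = x_C(242 − 3x_C − 2x_D) − 70x_C.
∂π/∂x_C = 172 − 6x_C − 2x_D = 0 ⇒ x_C = 86/3 − (1/3)x_D.
Similarly x_D = 173/6 − (1/3)x_C.
Substituting the second reaction function into the first: x_C = 86/3 − (1/3)(173/6 − (1/3)x_C), which gives (8/9)x_C = 343/18 ⇒ x_C = 21.4375.
Then x_D = 173/6 − (1/3)·21.4375 = 21.6875.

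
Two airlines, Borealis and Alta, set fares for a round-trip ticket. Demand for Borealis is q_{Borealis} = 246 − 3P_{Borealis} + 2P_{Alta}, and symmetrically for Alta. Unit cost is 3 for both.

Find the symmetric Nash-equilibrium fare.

Borealis's profit: π = (P_{Borealis} − 3)(246 − 3P_{Borealis} + 2P_{Alta}).
∂π/∂P_{Borealis} = 255 − 6P_{Borealis} + 2P_{Alta} = 0 ⇒ P_{Borealis} = 42.5 + (1/3)P_{Alta}.
Setting P_{Borealis} = P_{Alta} in the reaction function: P_{Borealis} = 42.5 + (1/3)P_{Borealis}, so P_{Borealis} = 42.5 / (2/3) = 63.75.

63.75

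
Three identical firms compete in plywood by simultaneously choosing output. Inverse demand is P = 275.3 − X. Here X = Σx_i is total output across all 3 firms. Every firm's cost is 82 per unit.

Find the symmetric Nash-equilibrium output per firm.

A representative firm's profit is π_i = x_i(275.3 − X) − 82x_i, with X = x_i + Σ_{j≠i} x_j.
First-order condition: 193.3 − 2x_i − Σ_{j≠i} x_j = 0.
With identical firms, set every x_j = x: then 193.3 − 2x − 2x = 0, i.e. x = 193.3/4 = 48.325.

48.325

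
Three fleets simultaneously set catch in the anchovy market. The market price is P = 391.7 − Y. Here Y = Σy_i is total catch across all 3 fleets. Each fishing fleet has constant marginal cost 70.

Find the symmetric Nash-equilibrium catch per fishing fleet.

A representative fishing fleet's profit is π_i = y_i(391.7 − Y) − 70y_i, with Y = y_i + Σ_{j≠i} y_j.
First-order condition: 321.7 − 2y_i − Σ_{j≠i} y_j = 0.
With identical fishing fleets, set every y_j = y: then 321.7 − 2y − 2y = 0, i.e. y = 321.7/4 = 80.425.

80.425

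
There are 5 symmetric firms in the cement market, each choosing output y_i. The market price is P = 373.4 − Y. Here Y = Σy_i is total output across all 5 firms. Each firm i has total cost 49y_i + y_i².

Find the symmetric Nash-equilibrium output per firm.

A representative firm's profit is π_i = y_i(373.4 − Y) − 49y_i − y_i², with Y = y_i + Σ_{j≠i} y_j.
First-order condition: 324.4 − 4y_i − Σ_{j≠i} y_j = 0.
With identical firms, set every y_j = y: then 324.4 − 4y − 4y = 0, i.e. y = 324.4/8 = 40.55.

40.55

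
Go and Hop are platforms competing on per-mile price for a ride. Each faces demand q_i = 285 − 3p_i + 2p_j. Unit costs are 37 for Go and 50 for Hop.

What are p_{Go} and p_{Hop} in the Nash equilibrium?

101.4375, 106.3125

Go's profit: π = (p_{Go} − 37)(285 − 3p_{Go} + 2p_{Hop}).
∂π/∂p_{Go} = 396 − 6p_{Go} + 2p_{Hop} = 0 ⇒ p_{Go} = 66 + (1/3)p_{Hop}.
Similarly p_{Hop} = 72.5 + (1/3)p_{Go}.
Plugging p_{Hop} into Go's best response: p_{Go} = 66 + (1/3)(72.5 + (1/3)p_{Go}) ⇒ (8/9)p_{Go} = 541/6, so p_{Go} = 101.4375.
Then p_{Hop} = 72.5 + (1/3)·101.4375 = 106.3125.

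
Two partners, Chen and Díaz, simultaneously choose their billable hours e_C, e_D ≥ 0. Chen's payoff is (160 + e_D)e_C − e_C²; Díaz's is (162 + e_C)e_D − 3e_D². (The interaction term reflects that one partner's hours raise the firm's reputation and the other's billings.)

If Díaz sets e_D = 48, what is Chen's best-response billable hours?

Expanding Chen's payoff: 160e_C + e_De_C − e_C².
∂π/∂e_C = 160 + e_D − 2e_C = 0, so e_C = 80 + 0.5e_D.
At e_D = 48: e_C = 80 + 0.5·48 = 104.

104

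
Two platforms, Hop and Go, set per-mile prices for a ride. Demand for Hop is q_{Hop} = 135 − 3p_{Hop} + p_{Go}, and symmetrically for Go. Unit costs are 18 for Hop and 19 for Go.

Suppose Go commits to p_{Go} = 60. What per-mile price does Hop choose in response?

41.5

Hop's profit: π = (p_{Hop} − 18)(135 − 3p_{Hop} + p_{Go}).
∂π/∂p_{Hop} = 189 − 6p_{Hop} + p_{Go} = 0 ⇒ p_{Hop} = 31.5 + (1/6)p_{Go}.
At p_{Go} = 60: p_{Hop} = 31.5 + (1/6)·60 = 41.5.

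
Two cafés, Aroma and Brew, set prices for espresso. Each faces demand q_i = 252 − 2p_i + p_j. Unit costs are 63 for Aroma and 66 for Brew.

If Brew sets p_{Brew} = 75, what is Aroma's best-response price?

113.25

Aroma's profit: π = (p_{Aroma} − 63)(252 − 2p_{Aroma} + p_{Brew}).
∂π/∂p_{Aroma} = 378 − 4p_{Aroma} + p_{Brew} = 0 ⇒ p_{Aroma} = 94.5 + 0.25p_{Brew}.
At p_{Brew} = 75: p_{Aroma} = 94.5 + 0.25·75 = 113.25.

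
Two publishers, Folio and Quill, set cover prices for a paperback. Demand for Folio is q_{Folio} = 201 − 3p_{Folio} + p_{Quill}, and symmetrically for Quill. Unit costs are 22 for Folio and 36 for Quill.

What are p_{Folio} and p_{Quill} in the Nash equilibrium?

Folio's profit: π = (p_{Folio} − 22)(201 − 3p_{Folio} + p_{Quill}).
∂π/∂p_{Folio} = 267 − 6p_{Folio} + p_{Quill} = 0 ⇒ p_{Folio} = 44.5 + (1/6)p_{Quill}.
Similarly p_{Quill} = 51.5 + (1/6)p_{Folio}.
Substituting the second reaction function into the first: p_{Folio} = 44.5 + (1/6)(51.5 + (1/6)p_{Folio}), which gives (35/36)p_{Folio} = 637/12 ⇒ p_{Folio} = 54.6.
Then p_{Quill} = 51.5 + (1/6)·54.6 = 60.6.

54.6, 60.6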